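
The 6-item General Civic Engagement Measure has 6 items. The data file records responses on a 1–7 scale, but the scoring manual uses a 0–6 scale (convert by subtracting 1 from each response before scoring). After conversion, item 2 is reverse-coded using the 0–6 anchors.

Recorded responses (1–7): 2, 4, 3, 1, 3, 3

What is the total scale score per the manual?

Convert to 0–6: 1, 3, 2, 0, 2, 2
Reverse-coded (on a 0–6 scale, reversed = 6 − raw):
  item 2: 6 − 3 = 3
Scored: 1, 3, 2, 0, 2, 2
Total = 10

10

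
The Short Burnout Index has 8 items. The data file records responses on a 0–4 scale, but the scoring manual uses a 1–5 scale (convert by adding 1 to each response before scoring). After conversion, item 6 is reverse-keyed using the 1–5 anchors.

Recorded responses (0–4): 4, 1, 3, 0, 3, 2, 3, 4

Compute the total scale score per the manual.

28

Convert to 1–5: 5, 2, 4, 1, 4, 3, 4, 5
Reverse-coded (on a 1–5 scale, reversed = 6 − raw):
  item 6: 6 − 3 = 3
Scored: 5, 2, 4, 1, 4, 3, 4, 5
Total = 28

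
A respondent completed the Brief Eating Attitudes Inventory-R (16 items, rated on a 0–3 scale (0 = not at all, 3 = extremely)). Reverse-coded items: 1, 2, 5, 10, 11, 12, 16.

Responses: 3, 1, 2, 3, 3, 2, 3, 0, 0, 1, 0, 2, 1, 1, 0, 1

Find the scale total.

Reverse-coded items use 3 − raw:
  item 1: 3 − 3 = 0
  item 2: 3 − 1 = 2
  item 5: 3 − 3 = 0
  item 10: 3 − 1 = 2
  item 11: 3 − 0 = 3
  item 12: 3 − 2 = 1
  item 16: 3 − 1 = 2
Scored items: 0, 2, 2, 3, 0, 2, 3, 0, 0, 2, 3, 1, 1, 1, 0, 2
Total = 0 + 2 + 2 + 3 + 0 + 2 + 3 + 0 + 0 + 2 + 3 + 1 + 1 + 1 + 0 + 2 = 22

22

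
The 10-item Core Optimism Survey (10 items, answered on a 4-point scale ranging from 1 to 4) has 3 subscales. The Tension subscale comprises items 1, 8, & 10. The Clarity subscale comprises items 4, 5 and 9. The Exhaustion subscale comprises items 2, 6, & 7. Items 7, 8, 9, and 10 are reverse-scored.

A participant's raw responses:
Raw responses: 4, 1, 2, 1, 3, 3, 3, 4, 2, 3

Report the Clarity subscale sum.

7

Clarity items: 4, 5, 9.
Of these, item 9 is reverse-scored; reversed = (1+4) − raw = 5 − raw.
  item 4: 1
  item 5: 3
  item 9: 5 − 2 = 3
Sum = 1 + 3 + 3 = 7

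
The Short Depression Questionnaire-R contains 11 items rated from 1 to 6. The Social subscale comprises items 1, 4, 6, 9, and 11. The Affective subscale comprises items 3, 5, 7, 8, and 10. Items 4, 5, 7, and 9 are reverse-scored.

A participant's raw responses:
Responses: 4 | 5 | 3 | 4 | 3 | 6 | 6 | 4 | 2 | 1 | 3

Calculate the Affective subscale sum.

Affective items: 3, 5, 7, 8, 10.
Of these, items 5 & 7 are reverse-scored; reverse-coded value = 7 − response.
  item 3: 3
  item 5: 7 − 3 = 4
  item 7: 7 − 6 = 1
  item 8: 4
  item 10: 1
Sum = 3 + 4 + 1 + 4 + 1 = 13

13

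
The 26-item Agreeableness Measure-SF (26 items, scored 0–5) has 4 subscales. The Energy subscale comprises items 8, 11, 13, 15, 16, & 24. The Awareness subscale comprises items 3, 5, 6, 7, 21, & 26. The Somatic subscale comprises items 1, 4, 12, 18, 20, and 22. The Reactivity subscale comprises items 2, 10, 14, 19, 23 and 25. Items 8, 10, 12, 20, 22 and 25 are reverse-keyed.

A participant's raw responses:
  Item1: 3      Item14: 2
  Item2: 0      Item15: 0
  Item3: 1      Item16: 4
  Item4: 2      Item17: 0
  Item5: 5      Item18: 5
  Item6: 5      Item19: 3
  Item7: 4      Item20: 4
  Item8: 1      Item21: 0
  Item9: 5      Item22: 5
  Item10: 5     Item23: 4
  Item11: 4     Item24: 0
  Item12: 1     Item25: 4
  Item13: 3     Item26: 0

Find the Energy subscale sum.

15

Energy items: 8, 11, 13, 15, 16, 24.
Of these, item 8 is reverse-keyed; on a 0–5 scale, reversed = 5 − raw.
  item 8: 5 − 1 = 4
  item 11: 4
  item 13: 3
  item 15: 0
  item 16: 4
  item 24: 0
Sum = 4 + 4 + 3 + 0 + 4 + 0 = 15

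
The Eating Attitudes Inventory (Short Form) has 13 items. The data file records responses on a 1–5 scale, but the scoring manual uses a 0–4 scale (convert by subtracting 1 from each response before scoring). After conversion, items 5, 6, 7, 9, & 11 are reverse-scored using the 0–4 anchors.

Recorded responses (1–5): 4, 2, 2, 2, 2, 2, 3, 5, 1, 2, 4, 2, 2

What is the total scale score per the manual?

26

Convert to 0–4: 3, 1, 1, 1, 1, 1, 2, 4, 0, 1, 3, 1, 1
Reverse-coded (reverse-coded value = 4 − response):
  item 5: 4 − 1 = 3
  item 6: 4 − 1 = 3
  item 7: 4 − 2 = 2
  item 9: 4 − 0 = 4
  item 11: 4 − 3 = 1
Scored: 3, 1, 1, 1, 3, 3, 2, 4, 4, 1, 1, 1, 1
Total = 26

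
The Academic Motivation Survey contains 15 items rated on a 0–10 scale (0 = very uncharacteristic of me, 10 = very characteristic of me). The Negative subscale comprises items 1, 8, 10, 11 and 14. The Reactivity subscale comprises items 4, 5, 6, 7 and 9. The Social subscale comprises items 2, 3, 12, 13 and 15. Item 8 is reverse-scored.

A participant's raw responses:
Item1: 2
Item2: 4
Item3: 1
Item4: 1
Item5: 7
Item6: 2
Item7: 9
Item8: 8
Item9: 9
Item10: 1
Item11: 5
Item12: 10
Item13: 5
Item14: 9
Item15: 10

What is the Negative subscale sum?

Negative items: 1, 8, 10, 11, 14.
Of these, item 8 is reverse-scored; on a 0–10 scale, reversed = 10 − raw.
  item 1: 2
  item 8: 10 − 8 = 2
  item 10: 1
  item 11: 5
  item 14: 9
Sum = 2 + 2 + 1 + 5 + 9 = 19

19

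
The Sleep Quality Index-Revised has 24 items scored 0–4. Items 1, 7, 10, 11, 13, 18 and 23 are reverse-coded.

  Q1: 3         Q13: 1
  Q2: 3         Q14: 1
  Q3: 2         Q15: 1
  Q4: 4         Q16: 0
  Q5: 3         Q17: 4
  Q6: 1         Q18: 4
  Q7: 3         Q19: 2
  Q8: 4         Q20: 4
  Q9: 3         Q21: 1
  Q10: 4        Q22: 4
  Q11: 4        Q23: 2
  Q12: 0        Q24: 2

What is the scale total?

Reverse-coded items use 4 − raw:
  item 1: 4 − 3 = 1
  item 7: 4 − 3 = 1
  item 10: 4 − 4 = 0
  item 11: 4 − 4 = 0
  item 13: 4 − 1 = 3
  item 18: 4 − 4 = 0
  item 23: 4 − 2 = 2
Scored responses: 1, 3, 2, 4, 3, 1, 1, 4, 3, 0, 0, 0, 3, 1, 1, 0, 4, 0, 2, 4, 1, 4, 2, 2
Total = 1 + 3 + 2 + 4 + 3 + 1 + 1 + 4 + 3 + 0 + 0 + 0 + 3 + 1 + 1 + 0 + 4 + 0 + 2 + 4 + 1 + 4 + 2 + 2 = 46

46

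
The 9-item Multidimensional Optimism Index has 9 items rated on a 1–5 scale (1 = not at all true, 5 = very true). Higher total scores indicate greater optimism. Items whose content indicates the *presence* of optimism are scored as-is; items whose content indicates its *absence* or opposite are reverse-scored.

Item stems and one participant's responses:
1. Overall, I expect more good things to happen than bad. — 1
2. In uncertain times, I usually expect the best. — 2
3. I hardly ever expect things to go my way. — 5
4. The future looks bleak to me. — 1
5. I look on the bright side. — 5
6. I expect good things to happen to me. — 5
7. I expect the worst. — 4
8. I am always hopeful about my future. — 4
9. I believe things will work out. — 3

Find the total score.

28

Items 3, 4, 7 describe the absence/opposite of optimism → reverse-score.
reversed = (1+5) − raw = 6 − raw.
  item 1: 1
  item 2: 2
  item 3: 6 − 5 = 1
  item 4: 6 − 1 = 5
  item 5: 5
  item 6: 5
  item 7: 6 − 4 = 2
  item 8: 4
  item 9: 3
Total = 1 + 2 + 1 + 5 + 5 + 5 + 2 + 4 + 3 = 28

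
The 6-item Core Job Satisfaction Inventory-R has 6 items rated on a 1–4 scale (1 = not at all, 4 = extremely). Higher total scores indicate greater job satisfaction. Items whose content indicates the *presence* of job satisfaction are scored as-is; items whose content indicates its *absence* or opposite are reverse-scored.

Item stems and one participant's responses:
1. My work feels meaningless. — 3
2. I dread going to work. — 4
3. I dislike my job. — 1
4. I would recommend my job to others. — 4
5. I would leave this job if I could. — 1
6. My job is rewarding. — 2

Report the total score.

17

Items 1, 2, 3, 5 describe the absence/opposite of job satisfaction → reverse-score.
reverse-coded value = 5 − response.
  item 1: 5 − 3 = 2
  item 2: 5 − 4 = 1
  item 3: 5 − 1 = 4
  item 4: 4
  item 5: 5 − 1 = 4
  item 6: 2
Total = 2 + 1 + 4 + 4 + 4 + 2 = 17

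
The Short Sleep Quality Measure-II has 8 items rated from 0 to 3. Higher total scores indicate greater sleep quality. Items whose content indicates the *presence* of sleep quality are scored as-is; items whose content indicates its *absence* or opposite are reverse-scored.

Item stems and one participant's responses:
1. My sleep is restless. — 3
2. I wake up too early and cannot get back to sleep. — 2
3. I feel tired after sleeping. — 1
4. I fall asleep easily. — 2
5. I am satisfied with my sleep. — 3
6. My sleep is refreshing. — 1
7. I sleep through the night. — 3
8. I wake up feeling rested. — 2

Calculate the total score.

14

Items 1, 2, 3 describe the absence/opposite of sleep quality → reverse-score.
on a 0–3 scale, reversed = 3 − raw.
  item 1: 3 − 3 = 0
  item 2: 3 − 2 = 1
  item 3: 3 − 1 = 2
  item 4: 2
  item 5: 3
  item 6: 1
  item 7: 3
  item 8: 2
Total = 0 + 1 + 2 + 2 + 3 + 1 + 3 + 2 = 14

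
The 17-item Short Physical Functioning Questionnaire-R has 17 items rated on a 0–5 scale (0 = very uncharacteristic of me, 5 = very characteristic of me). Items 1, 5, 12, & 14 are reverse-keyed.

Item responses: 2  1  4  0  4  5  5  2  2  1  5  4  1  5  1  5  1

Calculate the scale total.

Reversing items 1, 5, 12 and 14 with 5 − raw:
Total = (5−2) + 1 + 4 + 0 + (5−4) + 5 + 5 + 2 + 2 + 1 + 5 + (5−4) + 1 + (5−5) + 1 + 5 + 1
      = 3 + 1 + 4 + 0 + 1 + 5 + 5 + 2 + 2 + 1 + 5 + 1 + 1 + 0 + 1 + 5 + 1 = 38

38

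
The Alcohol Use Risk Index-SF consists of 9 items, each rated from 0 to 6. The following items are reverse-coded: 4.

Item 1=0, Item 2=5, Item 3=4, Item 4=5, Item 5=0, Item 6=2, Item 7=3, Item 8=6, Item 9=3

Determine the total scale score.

Reverse-coded items use 6 − raw:
  item 4: 6 − 5 = 1
After reverse-coding: 0, 5, 4, 1, 0, 2, 3, 6, 3
Total = 0 + 5 + 4 + 1 + 0 + 2 + 3 + 6 + 3 = 24

24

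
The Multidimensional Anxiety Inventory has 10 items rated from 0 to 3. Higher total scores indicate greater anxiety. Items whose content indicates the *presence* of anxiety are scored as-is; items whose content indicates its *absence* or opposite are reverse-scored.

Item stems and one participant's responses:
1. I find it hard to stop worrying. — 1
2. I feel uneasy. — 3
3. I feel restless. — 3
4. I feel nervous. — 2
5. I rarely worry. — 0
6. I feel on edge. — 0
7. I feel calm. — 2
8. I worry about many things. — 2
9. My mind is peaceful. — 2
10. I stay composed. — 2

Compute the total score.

Items 5, 7, 9, 10 describe the absence/opposite of anxiety → reverse-score.
on a 0–3 scale, reversed = 3 − raw.
  item 1: 1
  item 2: 3
  item 3: 3
  item 4: 2
  item 5: 3 − 0 = 3
  item 6: 0
  item 7: 3 − 2 = 1
  item 8: 2
  item 9: 3 − 2 = 1
  item 10: 3 − 2 = 1
Total = 1 + 3 + 3 + 2 + 3 + 0 + 1 + 2 + 1 + 1 = 17

17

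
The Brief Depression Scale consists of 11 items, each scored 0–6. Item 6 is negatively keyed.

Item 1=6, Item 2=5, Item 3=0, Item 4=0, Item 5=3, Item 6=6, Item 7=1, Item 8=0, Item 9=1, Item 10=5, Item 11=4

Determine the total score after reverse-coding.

25

Reversing item 6 with 6 − raw:
Total = 6 + 5 + 0 + 0 + 3 + (6−6) + 1 + 0 + 1 + 5 + 4
      = 6 + 5 + 0 + 0 + 3 + 0 + 1 + 0 + 1 + 5 + 4 = 25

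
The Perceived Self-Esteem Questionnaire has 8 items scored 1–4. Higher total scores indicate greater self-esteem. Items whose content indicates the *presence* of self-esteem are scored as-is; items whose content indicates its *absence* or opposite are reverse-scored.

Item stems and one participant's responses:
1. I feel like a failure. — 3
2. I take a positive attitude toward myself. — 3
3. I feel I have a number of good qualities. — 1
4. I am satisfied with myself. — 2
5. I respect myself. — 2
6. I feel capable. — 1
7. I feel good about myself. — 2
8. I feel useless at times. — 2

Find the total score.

16

Items 1, 8 describe the absence/opposite of self-esteem → reverse-score.
reversed = (1+4) − raw = 5 − raw.
  item 1: 5 − 3 = 2
  item 2: 3
  item 3: 1
  item 4: 2
  item 5: 2
  item 6: 1
  item 7: 2
  item 8: 5 − 2 = 3
Total = 2 + 3 + 1 + 2 + 2 + 1 + 2 + 3 = 16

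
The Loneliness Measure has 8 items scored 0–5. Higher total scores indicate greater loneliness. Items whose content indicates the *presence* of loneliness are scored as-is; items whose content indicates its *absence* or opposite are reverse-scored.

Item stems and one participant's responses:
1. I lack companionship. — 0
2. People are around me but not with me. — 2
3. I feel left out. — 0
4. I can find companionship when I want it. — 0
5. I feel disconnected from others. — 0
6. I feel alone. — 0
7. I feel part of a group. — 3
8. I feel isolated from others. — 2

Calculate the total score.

11

Items 4, 7 describe the absence/opposite of loneliness → reverse-score.
on a 0–5 scale, reversed = 5 − raw.
  item 1: 0
  item 2: 2
  item 3: 0
  item 4: 5 − 0 = 5
  item 5: 0
  item 6: 0
  item 7: 5 − 3 = 2
  item 8: 2
Total = 0 + 2 + 0 + 5 + 0 + 0 + 2 + 2 = 11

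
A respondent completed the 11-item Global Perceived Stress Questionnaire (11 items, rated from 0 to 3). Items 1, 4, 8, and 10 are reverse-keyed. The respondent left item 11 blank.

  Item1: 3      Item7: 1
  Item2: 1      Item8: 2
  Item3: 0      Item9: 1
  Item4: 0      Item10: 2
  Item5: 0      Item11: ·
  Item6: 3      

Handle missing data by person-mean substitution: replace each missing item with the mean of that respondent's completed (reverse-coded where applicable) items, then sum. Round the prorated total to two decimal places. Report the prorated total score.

12.10

Reverse-coded (reverse-coded value = 3 − response):
  item 1: 3 − 3 = 0
  item 4: 3 − 0 = 3
  item 8: 3 − 2 = 1
  item 10: 3 − 2 = 1
Completed scored items (10 of 11): 0, 1, 0, 3, 0, 3, 1, 1, 1, 1; sum = 11.
Person mean = 11 / 10 ≈ 1.1000
Prorated total = (11 / 10) × 11 = 12.10 (to 2 dp)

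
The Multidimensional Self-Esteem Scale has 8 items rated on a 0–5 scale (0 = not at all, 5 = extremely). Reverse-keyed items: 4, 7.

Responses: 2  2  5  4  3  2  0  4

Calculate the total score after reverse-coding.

24

Apply reverse scoring (reversed = (0+5) − raw = 5 − raw):
  item 4: 5 − 4 = 1
  item 7: 5 − 0 = 5
Scored items: 2, 2, 5, 1, 3, 2, 5, 4
Total = 2 + 2 + 5 + 1 + 3 + 2 + 5 + 4 = 24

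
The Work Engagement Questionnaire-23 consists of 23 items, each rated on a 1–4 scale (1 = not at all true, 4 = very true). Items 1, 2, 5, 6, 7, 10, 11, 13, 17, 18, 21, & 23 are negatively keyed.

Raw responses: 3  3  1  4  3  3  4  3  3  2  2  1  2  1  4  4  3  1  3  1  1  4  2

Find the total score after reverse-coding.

Raw sum = 58. Negatively keyed items: 1, 2, 5, 6, 7, 10, 11, 13, 17, 18, 21, 23; their raw sum = 29.
Each reversal replaces raw with 5 − raw, changing the total by 5 − 2·raw per item.
Total = 58 + 12·5 − 2·29 = 58 + 60 − 58 = 60

60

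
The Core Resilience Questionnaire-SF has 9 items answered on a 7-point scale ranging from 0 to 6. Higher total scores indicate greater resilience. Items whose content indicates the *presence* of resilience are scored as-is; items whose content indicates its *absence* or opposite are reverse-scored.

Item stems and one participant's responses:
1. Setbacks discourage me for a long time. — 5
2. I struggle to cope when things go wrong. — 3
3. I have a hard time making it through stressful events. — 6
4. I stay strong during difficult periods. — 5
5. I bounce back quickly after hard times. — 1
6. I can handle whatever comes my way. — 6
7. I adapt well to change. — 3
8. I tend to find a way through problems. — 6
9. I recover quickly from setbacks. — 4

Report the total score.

29

Items 1, 2, 3 describe the absence/opposite of resilience → reverse-score.
on a 0–6 scale, reversed = 6 − raw.
  item 1: 6 − 5 = 1
  item 2: 6 − 3 = 3
  item 3: 6 − 6 = 0
  item 4: 5
  item 5: 1
  item 6: 6
  item 7: 3
  item 8: 6
  item 9: 4
Total = 1 + 3 + 0 + 5 + 1 + 6 + 3 + 6 + 4 = 29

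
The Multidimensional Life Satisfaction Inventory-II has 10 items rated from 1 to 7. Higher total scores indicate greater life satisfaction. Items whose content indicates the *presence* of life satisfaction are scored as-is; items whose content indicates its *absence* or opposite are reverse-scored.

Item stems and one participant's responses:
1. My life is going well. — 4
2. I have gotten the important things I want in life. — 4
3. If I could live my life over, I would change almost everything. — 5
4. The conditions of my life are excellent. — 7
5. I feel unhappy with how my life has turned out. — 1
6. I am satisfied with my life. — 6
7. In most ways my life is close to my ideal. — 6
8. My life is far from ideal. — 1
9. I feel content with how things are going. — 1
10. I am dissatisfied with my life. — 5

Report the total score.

48

Items 3, 5, 8, 10 describe the absence/opposite of life satisfaction → reverse-score.
reversed = (1+7) − raw = 8 − raw.
  item 1: 4
  item 2: 4
  item 3: 8 − 5 = 3
  item 4: 7
  item 5: 8 − 1 = 7
  item 6: 6
  item 7: 6
  item 8: 8 − 1 = 7
  item 9: 1
  item 10: 8 − 5 = 3
Total = 4 + 4 + 3 + 7 + 7 + 6 + 6 + 7 + 1 + 3 = 48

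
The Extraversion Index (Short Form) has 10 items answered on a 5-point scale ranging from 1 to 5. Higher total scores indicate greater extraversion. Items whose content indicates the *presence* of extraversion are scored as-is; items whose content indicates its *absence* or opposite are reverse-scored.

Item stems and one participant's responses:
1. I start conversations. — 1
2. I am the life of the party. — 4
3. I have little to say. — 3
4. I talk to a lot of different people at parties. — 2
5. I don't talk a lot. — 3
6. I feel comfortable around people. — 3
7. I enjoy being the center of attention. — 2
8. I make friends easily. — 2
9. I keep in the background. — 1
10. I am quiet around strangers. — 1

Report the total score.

30

Items 3, 5, 9, 10 describe the absence/opposite of extraversion → reverse-score.
on a 1–5 scale, reversed = 6 − raw.
  item 1: 1
  item 2: 4
  item 3: 6 − 3 = 3
  item 4: 2
  item 5: 6 − 3 = 3
  item 6: 3
  item 7: 2
  item 8: 2
  item 9: 6 − 1 = 5
  item 10: 6 − 1 = 5
Total = 1 + 4 + 3 + 2 + 3 + 3 + 2 + 2 + 5 + 5 = 30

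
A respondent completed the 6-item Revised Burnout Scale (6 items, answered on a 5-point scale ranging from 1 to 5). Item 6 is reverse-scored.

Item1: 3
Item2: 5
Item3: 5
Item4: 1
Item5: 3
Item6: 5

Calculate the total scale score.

Apply reverse scoring (reversed = (1+5) − raw = 6 − raw):
  item 6: 6 − 5 = 1
Scored items: 3, 5, 5, 1, 3, 1
Total = 3 + 5 + 5 + 1 + 3 + 1 = 18

18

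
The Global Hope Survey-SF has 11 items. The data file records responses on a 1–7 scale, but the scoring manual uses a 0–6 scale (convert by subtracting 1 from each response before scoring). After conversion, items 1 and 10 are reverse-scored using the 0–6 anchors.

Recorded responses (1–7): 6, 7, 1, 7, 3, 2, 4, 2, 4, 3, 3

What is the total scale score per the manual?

Convert to 0–6: 5, 6, 0, 6, 2, 1, 3, 1, 3, 2, 2
Reverse-coded (reversed = (0+6) − raw = 6 − raw):
  item 1: 6 − 5 = 1
  item 10: 6 − 2 = 4
Scored: 1, 6, 0, 6, 2, 1, 3, 1, 3, 4, 2
Total = 29

29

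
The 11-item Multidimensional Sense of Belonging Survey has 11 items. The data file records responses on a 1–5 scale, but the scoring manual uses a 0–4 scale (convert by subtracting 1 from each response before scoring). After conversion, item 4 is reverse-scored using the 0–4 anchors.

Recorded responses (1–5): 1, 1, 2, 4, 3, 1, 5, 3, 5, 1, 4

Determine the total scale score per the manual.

Convert to 0–4: 0, 0, 1, 3, 2, 0, 4, 2, 4, 0, 3
Reverse-coded (reverse-coded value = 4 − response):
  item 4: 4 − 3 = 1
Scored: 0, 0, 1, 1, 2, 0, 4, 2, 4, 0, 3
Total = 17

17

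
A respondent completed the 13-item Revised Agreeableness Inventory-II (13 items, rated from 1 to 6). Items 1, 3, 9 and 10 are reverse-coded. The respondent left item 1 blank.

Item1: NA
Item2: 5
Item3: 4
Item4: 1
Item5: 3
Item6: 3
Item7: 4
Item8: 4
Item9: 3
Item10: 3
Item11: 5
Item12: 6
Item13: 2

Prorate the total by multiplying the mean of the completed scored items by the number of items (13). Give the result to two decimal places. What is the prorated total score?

Reverse-coded (on a 1–6 scale, reversed = 7 − raw):
  item 3: 7 − 4 = 3
  item 9: 7 − 3 = 4
  item 10: 7 − 3 = 4
Completed scored items (12 of 13): 5, 3, 1, 3, 3, 4, 4, 4, 4, 5, 6, 2; sum = 44.
Person mean = 44 / 12 ≈ 3.6667
Prorated total = (44 / 12) × 13 = 47.67 (to 2 dp)

47.67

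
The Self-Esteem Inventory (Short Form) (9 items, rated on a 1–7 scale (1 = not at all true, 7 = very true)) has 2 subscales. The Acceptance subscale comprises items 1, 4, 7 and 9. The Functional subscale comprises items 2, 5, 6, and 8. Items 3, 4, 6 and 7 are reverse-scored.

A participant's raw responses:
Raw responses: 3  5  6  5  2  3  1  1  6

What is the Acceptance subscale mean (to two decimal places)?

Acceptance items: 1, 4, 7, 9.
Of these, items 4 & 7 are reverse-scored; reverse-coded value = 8 − response.
  item 1: 3
  item 4: 8 − 5 = 3
  item 7: 8 − 1 = 7
  item 9: 6
Sum = 3 + 3 + 7 + 6 = 19
Mean = 19 / 4 = 4.75

4.75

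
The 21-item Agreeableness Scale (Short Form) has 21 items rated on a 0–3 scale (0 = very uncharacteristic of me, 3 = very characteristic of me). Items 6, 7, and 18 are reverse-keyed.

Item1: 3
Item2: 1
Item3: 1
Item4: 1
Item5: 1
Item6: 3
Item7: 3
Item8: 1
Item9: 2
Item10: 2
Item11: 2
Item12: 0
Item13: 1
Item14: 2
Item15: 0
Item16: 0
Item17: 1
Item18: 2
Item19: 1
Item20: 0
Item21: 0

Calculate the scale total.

Reverse-keyed items use 3 − raw:
  item 6: 3 − 3 = 0
  item 7: 3 − 3 = 0
  item 18: 3 − 2 = 1
Scored items: 3, 1, 1, 1, 1, 0, 0, 1, 2, 2, 2, 0, 1, 2, 0, 0, 1, 1, 1, 0, 0
Total = 3 + 1 + 1 + 1 + 1 + 0 + 0 + 1 + 2 + 2 + 2 + 0 + 1 + 2 + 0 + 0 + 1 + 1 + 1 + 0 + 0 = 20

20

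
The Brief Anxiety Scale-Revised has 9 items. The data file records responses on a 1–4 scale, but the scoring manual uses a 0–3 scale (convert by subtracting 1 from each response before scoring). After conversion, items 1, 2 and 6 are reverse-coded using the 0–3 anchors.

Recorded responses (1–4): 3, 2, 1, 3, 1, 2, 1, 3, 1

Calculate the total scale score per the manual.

9

Convert to 0–3: 2, 1, 0, 2, 0, 1, 0, 2, 0
Reverse-coded (reverse-coded value = 3 − response):
  item 1: 3 − 2 = 1
  item 2: 3 − 1 = 2
  item 6: 3 − 1 = 2
Scored: 1, 2, 0, 2, 0, 2, 0, 2, 0
Total = 9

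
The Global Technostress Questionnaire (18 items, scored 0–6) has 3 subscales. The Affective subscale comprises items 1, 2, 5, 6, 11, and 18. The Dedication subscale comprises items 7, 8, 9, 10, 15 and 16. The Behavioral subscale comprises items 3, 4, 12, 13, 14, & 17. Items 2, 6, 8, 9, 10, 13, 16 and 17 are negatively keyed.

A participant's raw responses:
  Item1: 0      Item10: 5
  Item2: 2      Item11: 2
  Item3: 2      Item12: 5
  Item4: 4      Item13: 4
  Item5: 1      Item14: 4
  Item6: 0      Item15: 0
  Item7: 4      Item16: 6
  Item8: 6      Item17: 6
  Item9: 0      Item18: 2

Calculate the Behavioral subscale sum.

Behavioral items: 3, 4, 12, 13, 14, 17.
Of these, items 13 and 17 are negatively keyed; reverse-coded value = 6 − response.
  item 3: 2
  item 4: 4
  item 12: 5
  item 13: 6 − 4 = 2
  item 14: 4
  item 17: 6 − 6 = 0
Sum = 2 + 4 + 5 + 2 + 4 + 0 = 17

17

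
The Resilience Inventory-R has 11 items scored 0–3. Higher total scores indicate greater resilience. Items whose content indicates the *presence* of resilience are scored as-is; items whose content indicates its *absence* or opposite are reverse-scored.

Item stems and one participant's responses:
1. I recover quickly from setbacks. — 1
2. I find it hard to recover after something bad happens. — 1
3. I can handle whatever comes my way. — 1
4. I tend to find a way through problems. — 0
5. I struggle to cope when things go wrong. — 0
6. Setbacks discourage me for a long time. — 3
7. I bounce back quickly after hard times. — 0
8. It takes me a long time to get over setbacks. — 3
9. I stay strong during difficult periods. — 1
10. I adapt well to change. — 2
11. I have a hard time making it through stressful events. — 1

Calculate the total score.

12

Items 2, 5, 6, 8, 11 describe the absence/opposite of resilience → reverse-score.
reverse-coded value = 3 − response.
  item 1: 1
  item 2: 3 − 1 = 2
  item 3: 1
  item 4: 0
  item 5: 3 − 0 = 3
  item 6: 3 − 3 = 0
  item 7: 0
  item 8: 3 − 3 = 0
  item 9: 1
  item 10: 2
  item 11: 3 − 1 = 2
Total = 1 + 2 + 1 + 0 + 3 + 0 + 0 + 0 + 1 + 2 + 2 = 12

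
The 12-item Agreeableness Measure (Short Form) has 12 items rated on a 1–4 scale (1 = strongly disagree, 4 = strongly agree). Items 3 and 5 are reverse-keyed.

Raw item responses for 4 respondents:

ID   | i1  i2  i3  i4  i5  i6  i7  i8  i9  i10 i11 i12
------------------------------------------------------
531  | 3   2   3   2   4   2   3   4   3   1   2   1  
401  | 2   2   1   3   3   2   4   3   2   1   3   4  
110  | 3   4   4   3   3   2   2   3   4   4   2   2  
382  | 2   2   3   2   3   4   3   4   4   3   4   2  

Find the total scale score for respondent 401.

Respondent 401 raw: 2, 2, 1, 3, 3, 2, 4, 3, 2, 1, 3, 4.
Reverse-coded (on a 1–4 scale, reversed = 5 − raw):
  item 1: 2
  item 2: 2
  item 3: 5 − 1 = 4
  item 4: 3
  item 5: 5 − 3 = 2
  item 6: 2
  item 7: 4
  item 8: 3
  item 9: 2
  item 10: 1
  item 11: 3
  item 12: 4
Sum = 2 + 2 + 4 + 3 + 2 + 2 + 4 + 3 + 2 + 1 + 3 + 4 = 32

32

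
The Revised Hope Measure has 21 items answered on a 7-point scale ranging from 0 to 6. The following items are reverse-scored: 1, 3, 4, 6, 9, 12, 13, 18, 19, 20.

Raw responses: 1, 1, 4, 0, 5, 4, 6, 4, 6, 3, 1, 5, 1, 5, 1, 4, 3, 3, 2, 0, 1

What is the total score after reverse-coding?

Raw sum = 60. Reverse-scored items: 1, 3, 4, 6, 9, 12, 13, 18, 19, 20; their raw sum = 26.
Each reversal replaces raw with 6 − raw, changing the total by 6 − 2·raw per item.
Total = 60 + 10·6 − 2·26 = 60 + 60 − 52 = 68

68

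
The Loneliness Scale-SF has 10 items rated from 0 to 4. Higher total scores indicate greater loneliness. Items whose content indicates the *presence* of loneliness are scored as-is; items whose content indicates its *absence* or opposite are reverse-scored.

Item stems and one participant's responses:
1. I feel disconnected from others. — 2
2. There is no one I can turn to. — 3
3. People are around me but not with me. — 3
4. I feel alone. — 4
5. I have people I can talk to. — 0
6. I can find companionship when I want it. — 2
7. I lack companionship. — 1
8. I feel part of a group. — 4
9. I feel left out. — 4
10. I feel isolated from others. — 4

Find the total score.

27

Items 5, 6, 8 describe the absence/opposite of loneliness → reverse-score.
on a 0–4 scale, reversed = 4 − raw.
  item 1: 2
  item 2: 3
  item 3: 3
  item 4: 4
  item 5: 4 − 0 = 4
  item 6: 4 − 2 = 2
  item 7: 1
  item 8: 4 − 4 = 0
  item 9: 4
  item 10: 4
Total = 2 + 3 + 3 + 4 + 4 + 2 + 1 + 0 + 4 + 4 = 27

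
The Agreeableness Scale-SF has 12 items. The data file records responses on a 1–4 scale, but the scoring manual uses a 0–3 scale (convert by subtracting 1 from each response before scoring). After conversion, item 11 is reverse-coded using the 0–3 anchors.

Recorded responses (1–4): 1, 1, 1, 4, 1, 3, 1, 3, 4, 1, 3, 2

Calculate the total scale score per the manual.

12

Convert to 0–3: 0, 0, 0, 3, 0, 2, 0, 2, 3, 0, 2, 1
Reverse-coded (reversed = (0+3) − raw = 3 − raw):
  item 11: 3 − 2 = 1
Scored: 0, 0, 0, 3, 0, 2, 0, 2, 3, 0, 1, 1
Total = 12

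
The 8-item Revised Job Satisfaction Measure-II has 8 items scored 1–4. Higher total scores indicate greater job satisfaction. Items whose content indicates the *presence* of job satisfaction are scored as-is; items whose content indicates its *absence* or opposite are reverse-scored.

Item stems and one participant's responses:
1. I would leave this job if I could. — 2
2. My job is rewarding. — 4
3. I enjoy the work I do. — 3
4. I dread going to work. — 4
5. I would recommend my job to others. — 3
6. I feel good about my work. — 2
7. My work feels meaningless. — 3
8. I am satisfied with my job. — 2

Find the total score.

20

Items 1, 4, 7 describe the absence/opposite of job satisfaction → reverse-score.
reverse-coded value = 5 − response.
  item 1: 5 − 2 = 3
  item 2: 4
  item 3: 3
  item 4: 5 − 4 = 1
  item 5: 3
  item 6: 2
  item 7: 5 − 3 = 2
  item 8: 2
Total = 3 + 4 + 3 + 1 + 3 + 2 + 2 + 2 = 20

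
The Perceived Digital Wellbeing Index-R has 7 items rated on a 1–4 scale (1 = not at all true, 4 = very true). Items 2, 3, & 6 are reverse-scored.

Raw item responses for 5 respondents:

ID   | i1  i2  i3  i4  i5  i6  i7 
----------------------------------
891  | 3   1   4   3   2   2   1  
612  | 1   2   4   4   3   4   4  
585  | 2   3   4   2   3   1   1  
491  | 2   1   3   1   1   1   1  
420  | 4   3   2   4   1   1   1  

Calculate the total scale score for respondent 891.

17

Respondent 891 raw: 3, 1, 4, 3, 2, 2, 1.
Reverse-coded (reverse-coded value = 5 − response):
  item 1: 3
  item 2: 5 − 1 = 4
  item 3: 5 − 4 = 1
  item 4: 3
  item 5: 2
  item 6: 5 − 2 = 3
  item 7: 1
Sum = 3 + 4 + 1 + 3 + 2 + 3 + 1 = 17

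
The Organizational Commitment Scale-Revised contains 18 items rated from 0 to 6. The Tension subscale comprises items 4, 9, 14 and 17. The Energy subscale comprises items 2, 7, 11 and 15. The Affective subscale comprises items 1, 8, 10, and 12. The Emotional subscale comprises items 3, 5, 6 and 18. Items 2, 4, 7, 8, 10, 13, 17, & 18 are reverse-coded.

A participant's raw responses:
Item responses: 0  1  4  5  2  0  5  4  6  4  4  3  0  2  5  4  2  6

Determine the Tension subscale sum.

13

Tension items: 4, 9, 14, 17.
Of these, items 4 & 17 are reverse-coded; reverse-coded value = 6 − response.
  item 4: 6 − 5 = 1
  item 9: 6
  item 14: 2
  item 17: 6 − 2 = 4
Sum = 1 + 6 + 2 + 4 = 13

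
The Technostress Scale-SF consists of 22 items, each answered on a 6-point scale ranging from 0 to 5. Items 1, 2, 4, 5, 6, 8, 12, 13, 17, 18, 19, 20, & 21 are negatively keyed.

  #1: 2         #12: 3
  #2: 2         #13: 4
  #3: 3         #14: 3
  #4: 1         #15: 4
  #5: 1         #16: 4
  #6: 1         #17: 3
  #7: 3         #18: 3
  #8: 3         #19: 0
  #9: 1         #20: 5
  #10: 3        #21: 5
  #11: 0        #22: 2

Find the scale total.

Apply reverse scoring (reverse-coded value = 5 − response):
  item 1: 5 − 2 = 3
  item 2: 5 − 2 = 3
  item 4: 5 − 1 = 4
  item 5: 5 − 1 = 4
  item 6: 5 − 1 = 4
  item 8: 5 − 3 = 2
  item 12: 5 − 3 = 2
  item 13: 5 − 4 = 1
  item 17: 5 − 3 = 2
  item 18: 5 − 3 = 2
  item 19: 5 − 0 = 5
  item 20: 5 − 5 = 0
  item 21: 5 − 5 = 0
After reverse-coding: 3, 3, 3, 4, 4, 4, 3, 2, 1, 3, 0, 2, 1, 3, 4, 4, 2, 2, 5, 0, 0, 2
Total = 3 + 3 + 3 + 4 + 4 + 4 + 3 + 2 + 1 + 3 + 0 + 2 + 1 + 3 + 4 + 4 + 2 + 2 + 5 + 0 + 0 + 2 = 55

55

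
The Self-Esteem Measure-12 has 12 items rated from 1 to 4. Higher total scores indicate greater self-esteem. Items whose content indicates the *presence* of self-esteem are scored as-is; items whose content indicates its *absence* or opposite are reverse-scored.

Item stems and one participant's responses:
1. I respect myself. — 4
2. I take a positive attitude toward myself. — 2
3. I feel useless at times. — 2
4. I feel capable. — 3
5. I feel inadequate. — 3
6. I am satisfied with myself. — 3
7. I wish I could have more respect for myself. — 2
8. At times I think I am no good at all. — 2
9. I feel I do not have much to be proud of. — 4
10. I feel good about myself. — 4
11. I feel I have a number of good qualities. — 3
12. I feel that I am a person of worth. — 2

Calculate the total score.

33

Items 3, 5, 7, 8, 9 describe the absence/opposite of self-esteem → reverse-score.
reversed = (1+4) − raw = 5 − raw.
  item 1: 4
  item 2: 2
  item 3: 5 − 2 = 3
  item 4: 3
  item 5: 5 − 3 = 2
  item 6: 3
  item 7: 5 − 2 = 3
  item 8: 5 − 2 = 3
  item 9: 5 − 4 = 1
  item 10: 4
  item 11: 3
  item 12: 2
Total = 4 + 2 + 3 + 3 + 2 + 3 + 3 + 3 + 1 + 4 + 3 + 2 = 33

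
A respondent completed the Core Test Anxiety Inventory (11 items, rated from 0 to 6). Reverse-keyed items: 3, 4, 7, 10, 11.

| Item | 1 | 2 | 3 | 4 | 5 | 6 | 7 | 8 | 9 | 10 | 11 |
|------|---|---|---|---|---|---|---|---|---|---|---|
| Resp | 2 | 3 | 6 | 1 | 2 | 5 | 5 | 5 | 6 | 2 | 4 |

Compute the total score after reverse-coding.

35

Reverse-keyed items use 6 − raw:
  item 3: 6 − 6 = 0
  item 4: 6 − 1 = 5
  item 7: 6 − 5 = 1
  item 10: 6 − 2 = 4
  item 11: 6 − 4 = 2
Scored items: 2, 3, 0, 5, 2, 5, 1, 5, 6, 4, 2
Total = 2 + 3 + 0 + 5 + 2 + 5 + 1 + 5 + 6 + 4 + 2 = 35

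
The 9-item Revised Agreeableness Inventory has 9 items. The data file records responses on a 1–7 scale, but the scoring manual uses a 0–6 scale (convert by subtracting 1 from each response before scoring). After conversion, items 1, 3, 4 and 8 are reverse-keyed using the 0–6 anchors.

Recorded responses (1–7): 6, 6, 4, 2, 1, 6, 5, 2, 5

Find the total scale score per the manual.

32

Convert to 0–6: 5, 5, 3, 1, 0, 5, 4, 1, 4
Reverse-coded (reverse-coded value = 6 − response):
  item 1: 6 − 5 = 1
  item 3: 6 − 3 = 3
  item 4: 6 − 1 = 5
  item 8: 6 − 1 = 5
Scored: 1, 5, 3, 5, 0, 5, 4, 5, 4
Total = 32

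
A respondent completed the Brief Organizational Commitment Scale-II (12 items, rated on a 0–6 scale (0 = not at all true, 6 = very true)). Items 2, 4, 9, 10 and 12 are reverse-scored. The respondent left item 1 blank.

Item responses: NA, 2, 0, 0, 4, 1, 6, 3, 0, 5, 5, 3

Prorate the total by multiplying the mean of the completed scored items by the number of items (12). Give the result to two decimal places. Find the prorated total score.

42.55

Reverse-coded (on a 0–6 scale, reversed = 6 − raw):
  item 2: 6 − 2 = 4
  item 4: 6 − 0 = 6
  item 9: 6 − 0 = 6
  item 10: 6 − 5 = 1
  item 12: 6 − 3 = 3
Completed scored items (11 of 12): 4, 0, 6, 4, 1, 6, 3, 6, 1, 5, 3; sum = 39.
Person mean = 39 / 11 ≈ 3.5455
Prorated total = (39 / 11) × 12 = 42.55 (to 2 dp)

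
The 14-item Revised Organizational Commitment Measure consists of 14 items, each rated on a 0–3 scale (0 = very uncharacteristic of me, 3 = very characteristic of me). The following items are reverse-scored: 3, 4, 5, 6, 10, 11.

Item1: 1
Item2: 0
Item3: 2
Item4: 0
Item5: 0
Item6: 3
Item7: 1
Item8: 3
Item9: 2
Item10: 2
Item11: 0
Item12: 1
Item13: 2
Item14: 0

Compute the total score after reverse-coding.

Reversing items 3, 4, 5, 6, 10, and 11 with 3 − raw:
Total = 1 + 0 + (3−2) + (3−0) + (3−0) + (3−3) + 1 + 3 + 2 + (3−2) + (3−0) + 1 + 2 + 0
      = 1 + 0 + 1 + 3 + 3 + 0 + 1 + 3 + 2 + 1 + 3 + 1 + 2 + 0 = 21

21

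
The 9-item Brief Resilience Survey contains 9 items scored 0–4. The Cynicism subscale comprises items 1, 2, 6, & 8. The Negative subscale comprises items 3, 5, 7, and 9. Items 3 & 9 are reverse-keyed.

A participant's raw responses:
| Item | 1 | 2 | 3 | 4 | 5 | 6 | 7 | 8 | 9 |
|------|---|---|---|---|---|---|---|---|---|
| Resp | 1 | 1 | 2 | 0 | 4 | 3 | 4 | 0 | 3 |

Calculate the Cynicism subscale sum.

5

Cynicism items: 1, 2, 6, 8.
  item 1: 1
  item 2: 1
  item 6: 3
  item 8: 0
Sum = 1 + 1 + 3 + 0 = 5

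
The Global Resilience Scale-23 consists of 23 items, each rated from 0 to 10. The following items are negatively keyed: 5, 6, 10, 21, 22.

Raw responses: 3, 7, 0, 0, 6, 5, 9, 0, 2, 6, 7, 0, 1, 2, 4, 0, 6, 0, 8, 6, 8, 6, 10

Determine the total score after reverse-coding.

84

Reverse-coded items (on a 0–10 scale, reversed = 10 − raw):
  item 5: 10 − 6 = 4
  item 6: 10 − 5 = 5
  item 10: 10 − 6 = 4
  item 21: 10 − 8 = 2
  item 22: 10 − 6 = 4
Scored items: 3, 7, 0, 0, 4, 5, 9, 0, 2, 4, 7, 0, 1, 2, 4, 0, 6, 0, 8, 6, 2, 4, 10
Total = 3 + 7 + 0 + 0 + 4 + 5 + 9 + 0 + 2 + 4 + 7 + 0 + 1 + 2 + 4 + 0 + 6 + 0 + 8 + 6 + 2 + 4 + 10 = 84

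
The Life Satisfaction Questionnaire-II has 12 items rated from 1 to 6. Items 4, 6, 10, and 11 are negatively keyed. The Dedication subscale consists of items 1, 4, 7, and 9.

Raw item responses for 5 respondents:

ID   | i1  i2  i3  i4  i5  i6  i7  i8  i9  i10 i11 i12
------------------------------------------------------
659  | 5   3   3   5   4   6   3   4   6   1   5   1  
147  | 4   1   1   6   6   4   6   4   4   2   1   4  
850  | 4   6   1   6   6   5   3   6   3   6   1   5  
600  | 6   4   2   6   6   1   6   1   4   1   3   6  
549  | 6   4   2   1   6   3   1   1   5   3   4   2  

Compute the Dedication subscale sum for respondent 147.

Respondent 147 raw: 4, 1, 1, 6, 6, 4, 6, 4, 4, 2, 1, 4.
Dedication items: 1, 4, 7, 9.
Reverse-coded (on a 1–6 scale, reversed = 7 − raw):
  item 1: 4
  item 4: 7 − 6 = 1
  item 7: 6
  item 9: 4
Sum = 4 + 1 + 6 + 4 = 15

15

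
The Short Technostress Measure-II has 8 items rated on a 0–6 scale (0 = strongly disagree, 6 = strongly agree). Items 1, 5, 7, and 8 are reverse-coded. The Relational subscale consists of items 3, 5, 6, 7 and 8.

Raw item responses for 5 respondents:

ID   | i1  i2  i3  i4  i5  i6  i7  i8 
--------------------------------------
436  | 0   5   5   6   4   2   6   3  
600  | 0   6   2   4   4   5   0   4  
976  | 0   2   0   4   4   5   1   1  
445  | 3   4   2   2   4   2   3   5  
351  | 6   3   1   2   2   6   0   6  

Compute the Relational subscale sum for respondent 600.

Respondent 600 raw: 0, 6, 2, 4, 4, 5, 0, 4.
Relational items: 3, 5, 6, 7, 8.
Reverse-coded (on a 0–6 scale, reversed = 6 − raw):
  item 3: 2
  item 5: 6 − 4 = 2
  item 6: 5
  item 7: 6 − 0 = 6
  item 8: 6 − 4 = 2
Sum = 2 + 2 + 5 + 6 + 2 = 17

17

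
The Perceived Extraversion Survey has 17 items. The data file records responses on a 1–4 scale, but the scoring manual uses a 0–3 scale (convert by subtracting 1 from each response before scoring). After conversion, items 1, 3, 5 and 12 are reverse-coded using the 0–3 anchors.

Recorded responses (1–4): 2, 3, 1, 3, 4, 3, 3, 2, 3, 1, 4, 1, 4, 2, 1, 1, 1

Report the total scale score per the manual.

26

Convert to 0–3: 1, 2, 0, 2, 3, 2, 2, 1, 2, 0, 3, 0, 3, 1, 0, 0, 0
Reverse-coded (reverse-coded value = 3 − response):
  item 1: 3 − 1 = 2
  item 3: 3 − 0 = 3
  item 5: 3 − 3 = 0
  item 12: 3 − 0 = 3
Scored: 2, 2, 3, 2, 0, 2, 2, 1, 2, 0, 3, 3, 3, 1, 0, 0, 0
Total = 26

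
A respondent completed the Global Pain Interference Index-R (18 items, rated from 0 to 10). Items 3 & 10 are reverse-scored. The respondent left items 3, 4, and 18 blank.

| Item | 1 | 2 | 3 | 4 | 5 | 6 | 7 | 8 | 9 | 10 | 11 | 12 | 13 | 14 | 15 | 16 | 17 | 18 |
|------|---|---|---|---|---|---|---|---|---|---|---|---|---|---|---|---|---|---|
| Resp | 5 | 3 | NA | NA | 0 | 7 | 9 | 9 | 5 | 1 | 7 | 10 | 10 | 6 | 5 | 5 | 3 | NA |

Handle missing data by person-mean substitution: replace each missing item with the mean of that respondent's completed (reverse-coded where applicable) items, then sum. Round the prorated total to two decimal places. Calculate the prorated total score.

Reverse-coded (on a 0–10 scale, reversed = 10 − raw):
  item 10: 10 − 1 = 9
Completed scored items (15 of 18): 5, 3, 0, 7, 9, 9, 5, 9, 7, 10, 10, 6, 5, 5, 3; sum = 93.
Person mean = 93 / 15 ≈ 6.2000
Prorated total = (93 / 15) × 18 = 111.60 (to 2 dp)

111.60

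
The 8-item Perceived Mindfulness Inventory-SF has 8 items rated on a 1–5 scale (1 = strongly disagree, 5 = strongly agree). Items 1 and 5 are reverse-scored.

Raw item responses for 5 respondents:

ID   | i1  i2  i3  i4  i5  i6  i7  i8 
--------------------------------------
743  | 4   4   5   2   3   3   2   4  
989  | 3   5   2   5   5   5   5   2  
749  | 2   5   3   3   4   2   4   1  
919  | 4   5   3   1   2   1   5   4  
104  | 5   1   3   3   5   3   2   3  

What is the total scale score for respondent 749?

24

Respondent 749 raw: 2, 5, 3, 3, 4, 2, 4, 1.
Reverse-coded (on a 1–5 scale, reversed = 6 − raw):
  item 1: 6 − 2 = 4
  item 2: 5
  item 3: 3
  item 4: 3
  item 5: 6 − 4 = 2
  item 6: 2
  item 7: 4
  item 8: 1
Sum = 4 + 5 + 3 + 3 + 2 + 2 + 4 + 1 = 24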